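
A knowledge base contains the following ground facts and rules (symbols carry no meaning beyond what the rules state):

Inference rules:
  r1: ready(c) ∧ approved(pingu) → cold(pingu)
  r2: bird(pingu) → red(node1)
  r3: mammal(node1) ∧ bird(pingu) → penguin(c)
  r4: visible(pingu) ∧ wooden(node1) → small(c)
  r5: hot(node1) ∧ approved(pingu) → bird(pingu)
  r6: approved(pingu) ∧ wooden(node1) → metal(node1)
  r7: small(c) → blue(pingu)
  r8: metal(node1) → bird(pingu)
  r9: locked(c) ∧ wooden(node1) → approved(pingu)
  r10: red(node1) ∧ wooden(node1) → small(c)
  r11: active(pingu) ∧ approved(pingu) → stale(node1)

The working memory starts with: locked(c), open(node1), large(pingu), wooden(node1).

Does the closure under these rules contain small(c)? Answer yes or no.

yes

Round 1 fires r9, giving approved(pingu).
Round 2 fires r6, giving metal(node1).
Round 3 fires r8, giving bird(pingu).
Round 4 fires r2, giving red(node1).
Round 5 fires r10, giving small(c).
Round 6 fires r7, giving blue(pingu).
small(c) appears in round 5, so it is derivable.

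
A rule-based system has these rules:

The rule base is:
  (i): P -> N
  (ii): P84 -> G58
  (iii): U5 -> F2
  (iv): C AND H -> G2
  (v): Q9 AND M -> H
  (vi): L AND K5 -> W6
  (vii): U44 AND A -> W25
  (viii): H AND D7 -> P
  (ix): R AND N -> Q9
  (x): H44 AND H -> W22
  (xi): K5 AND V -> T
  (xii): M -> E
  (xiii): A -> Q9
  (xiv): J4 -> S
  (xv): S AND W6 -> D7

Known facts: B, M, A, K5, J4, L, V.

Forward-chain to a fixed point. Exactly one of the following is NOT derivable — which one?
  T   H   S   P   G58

G58

Round 1: (vi) [L AND K5 -> W6]; (xi) [K5 AND V -> T]; (xii) [M -> E]; (xiii) [A -> Q9]; (xiv) [J4 -> S]. Adds W6, T, E, Q9, S.
Round 2: (v) [Q9 AND M -> H]; (xv) [S AND W6 -> D7]. Adds H, D7.
Round 3: (viii) [H AND D7 -> P]. Adds P.
Round 4: (i) [P -> N]. Adds N.
Derived: H (round 2), S (round 1), T (round 1), P (round 3). G58 never appears in any round.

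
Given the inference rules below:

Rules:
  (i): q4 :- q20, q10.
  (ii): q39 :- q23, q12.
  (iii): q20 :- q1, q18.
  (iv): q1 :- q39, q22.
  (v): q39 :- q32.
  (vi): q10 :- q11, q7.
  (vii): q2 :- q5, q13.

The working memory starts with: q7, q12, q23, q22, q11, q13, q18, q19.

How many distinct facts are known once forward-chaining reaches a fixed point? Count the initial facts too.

13

Round 1: (ii) [q39 :- q23, q12.]; (vi) [q10 :- q11, q7.]. Adds q39, q10.
Round 2: (iv) [q1 :- q39, q22.]. Adds q1.
Round 3: (iii) [q20 :- q1, q18.]. Adds q20.
Round 4: (i) [q4 :- q20, q10.]. Adds q4.
Closure: {q1, q10, q11, q12, q13, q18, q19, q20, q22, q23, q39, q4, q7} — 13 facts.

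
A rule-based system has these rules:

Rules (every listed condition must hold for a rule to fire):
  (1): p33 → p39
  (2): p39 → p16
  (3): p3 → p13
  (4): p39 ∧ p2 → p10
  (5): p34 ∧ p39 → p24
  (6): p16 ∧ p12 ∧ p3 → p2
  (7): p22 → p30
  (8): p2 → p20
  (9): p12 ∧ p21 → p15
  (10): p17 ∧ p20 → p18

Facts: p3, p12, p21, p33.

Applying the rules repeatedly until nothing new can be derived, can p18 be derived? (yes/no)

no

Round 1 — (1), (3), (9), derive p39, p13, p15.
Round 2 — (2), derive p16.
Round 3 — (6), derive p2.
Round 4 — (4), (8), derive p10, p20.
Fixed point reached. p18 is concluded only by (10); (10) needs p17 (never derived).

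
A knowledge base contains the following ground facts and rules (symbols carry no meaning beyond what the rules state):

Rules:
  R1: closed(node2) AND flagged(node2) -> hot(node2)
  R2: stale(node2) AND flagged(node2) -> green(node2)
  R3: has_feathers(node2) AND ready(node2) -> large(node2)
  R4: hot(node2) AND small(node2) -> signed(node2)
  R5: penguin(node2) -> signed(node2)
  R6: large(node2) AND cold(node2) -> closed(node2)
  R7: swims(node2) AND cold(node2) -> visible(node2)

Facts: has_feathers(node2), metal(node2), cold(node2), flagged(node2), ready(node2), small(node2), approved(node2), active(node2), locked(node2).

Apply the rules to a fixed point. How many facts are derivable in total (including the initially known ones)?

13

Round 1: R3 [has_feathers(node2) AND ready(node2) -> large(node2)]. Adds large(node2).
Round 2: R6 [large(node2) AND cold(node2) -> closed(node2)]. Adds closed(node2).
Round 3: R1 [closed(node2) AND flagged(node2) -> hot(node2)]. Adds hot(node2).
Round 4: R4 [hot(node2) AND small(node2) -> signed(node2)]. Adds signed(node2).
Closure: {active(node2), approved(node2), closed(node2), cold(node2), flagged(node2), has_feathers(node2), hot(node2), large(node2), locked(node2), metal(node2), ready(node2), signed(node2), small(node2)} — 13 facts.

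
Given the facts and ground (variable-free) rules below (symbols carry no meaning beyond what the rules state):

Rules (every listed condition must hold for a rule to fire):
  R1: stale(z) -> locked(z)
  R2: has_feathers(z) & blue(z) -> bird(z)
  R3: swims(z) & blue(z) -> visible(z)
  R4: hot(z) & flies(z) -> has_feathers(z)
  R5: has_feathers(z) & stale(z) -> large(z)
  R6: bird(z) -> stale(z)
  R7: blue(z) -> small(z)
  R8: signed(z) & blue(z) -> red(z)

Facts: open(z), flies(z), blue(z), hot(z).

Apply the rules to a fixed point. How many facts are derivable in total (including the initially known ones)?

10

Round 1: R4 [hot(z) & flies(z) -> has_feathers(z)]; R7 [blue(z) -> small(z)]. New: has_feathers(z), small(z).
Round 2: R2 [has_feathers(z) & blue(z) -> bird(z)]. New: bird(z).
Round 3: R6 [bird(z) -> stale(z)]. New: stale(z).
Round 4: R1 [stale(z) -> locked(z)]; R5 [has_feathers(z) & stale(z) -> large(z)]. New: locked(z), large(z).
Closure: {bird(z), blue(z), flies(z), has_feathers(z), hot(z), large(z), locked(z), open(z), small(z), stale(z)} — 10 facts.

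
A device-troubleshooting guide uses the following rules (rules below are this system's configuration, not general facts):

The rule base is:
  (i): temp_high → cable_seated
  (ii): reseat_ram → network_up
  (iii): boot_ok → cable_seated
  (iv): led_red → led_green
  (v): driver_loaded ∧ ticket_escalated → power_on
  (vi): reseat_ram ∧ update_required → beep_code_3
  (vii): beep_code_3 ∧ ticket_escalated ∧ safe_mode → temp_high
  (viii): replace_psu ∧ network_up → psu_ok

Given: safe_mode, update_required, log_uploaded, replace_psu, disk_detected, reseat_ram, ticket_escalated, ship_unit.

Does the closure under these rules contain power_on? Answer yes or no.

[1] (ii) [reseat_ram → network_up]; (vi) [reseat_ram ∧ update_required → beep_code_3]. ⇒ new: network_up, beep_code_3.
[2] (vii) [beep_code_3 ∧ ticket_escalated ∧ safe_mode → temp_high]; (viii) [replace_psu ∧ network_up → psu_ok]. ⇒ new: temp_high, psu_ok.
[3] (i) [temp_high → cable_seated]. ⇒ new: cable_seated.
Fixed point reached. power_on is concluded only by (v); (v) needs driver_loaded (never derived).

no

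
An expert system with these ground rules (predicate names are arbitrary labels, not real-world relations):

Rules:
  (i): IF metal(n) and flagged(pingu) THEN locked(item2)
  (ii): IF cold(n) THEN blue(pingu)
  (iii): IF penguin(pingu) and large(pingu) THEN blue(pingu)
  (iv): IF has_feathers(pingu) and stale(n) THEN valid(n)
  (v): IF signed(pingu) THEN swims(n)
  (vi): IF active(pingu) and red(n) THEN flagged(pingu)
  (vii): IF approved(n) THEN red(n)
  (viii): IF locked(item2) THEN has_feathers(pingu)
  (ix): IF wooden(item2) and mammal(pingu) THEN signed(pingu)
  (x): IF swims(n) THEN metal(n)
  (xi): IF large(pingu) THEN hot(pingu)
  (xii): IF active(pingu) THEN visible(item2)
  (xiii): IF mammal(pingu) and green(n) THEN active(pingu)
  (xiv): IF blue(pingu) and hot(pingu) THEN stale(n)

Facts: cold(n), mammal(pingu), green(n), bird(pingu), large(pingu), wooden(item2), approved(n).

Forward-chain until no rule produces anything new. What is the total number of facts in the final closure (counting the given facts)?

20

Round 1 — (ii), (vii), (ix), (xi), (xiii), derive blue(pingu), red(n), signed(pingu), hot(pingu), active(pingu).
Round 2 — (v), (vi), (xii), (xiv), derive swims(n), flagged(pingu), visible(item2), stale(n).
Round 3 — (x), derive metal(n).
Round 4 — (i), derive locked(item2).
Round 5 — (viii), derive has_feathers(pingu).
Round 6 — (iv), derive valid(n).
Closure: {active(pingu), approved(n), bird(pingu), blue(pingu), cold(n), flagged(pingu), green(n), has_feathers(pingu), hot(pingu), large(pingu), locked(item2), mammal(pingu), metal(n), red(n), signed(pingu), stale(n), swims(n), valid(n), visible(item2), wooden(item2)} — 20 facts.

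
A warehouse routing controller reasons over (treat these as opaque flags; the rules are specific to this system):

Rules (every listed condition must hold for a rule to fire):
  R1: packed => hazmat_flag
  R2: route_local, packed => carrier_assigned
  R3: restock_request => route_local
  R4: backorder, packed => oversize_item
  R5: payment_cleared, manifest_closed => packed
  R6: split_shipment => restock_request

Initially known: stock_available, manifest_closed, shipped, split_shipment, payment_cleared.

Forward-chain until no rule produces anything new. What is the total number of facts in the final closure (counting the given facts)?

10

[1] R5 [payment_cleared, manifest_closed => packed]; R6 [split_shipment => restock_request]. ⇒ new: packed, restock_request.
[2] R1 [packed => hazmat_flag]; R3 [restock_request => route_local]. ⇒ new: hazmat_flag, route_local.
[3] R2 [route_local, packed => carrier_assigned]. ⇒ new: carrier_assigned.
Closure: {carrier_assigned, hazmat_flag, manifest_closed, packed, payment_cleared, restock_request, route_local, shipped, split_shipment, stock_available} — 10 facts.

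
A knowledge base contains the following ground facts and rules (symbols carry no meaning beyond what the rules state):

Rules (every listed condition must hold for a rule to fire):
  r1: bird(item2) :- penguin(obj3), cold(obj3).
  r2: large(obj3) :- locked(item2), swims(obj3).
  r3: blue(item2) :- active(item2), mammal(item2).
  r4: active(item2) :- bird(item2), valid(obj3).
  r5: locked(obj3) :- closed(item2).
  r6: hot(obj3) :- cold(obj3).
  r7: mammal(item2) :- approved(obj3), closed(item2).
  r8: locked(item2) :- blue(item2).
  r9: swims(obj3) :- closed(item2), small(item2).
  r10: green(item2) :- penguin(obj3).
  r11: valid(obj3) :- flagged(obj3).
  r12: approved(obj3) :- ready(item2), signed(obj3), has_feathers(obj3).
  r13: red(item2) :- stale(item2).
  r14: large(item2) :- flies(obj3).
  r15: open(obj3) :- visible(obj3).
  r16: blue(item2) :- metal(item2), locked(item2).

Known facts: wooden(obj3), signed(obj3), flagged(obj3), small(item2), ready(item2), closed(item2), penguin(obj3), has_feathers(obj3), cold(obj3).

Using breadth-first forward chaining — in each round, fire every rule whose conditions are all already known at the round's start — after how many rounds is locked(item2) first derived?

[1] r1 [bird(item2) :- penguin(obj3), cold(obj3).]; r5 [locked(obj3) :- closed(item2).]; r6 [hot(obj3) :- cold(obj3).]; r9 [swims(obj3) :- closed(item2), small(item2).]; r10 [green(item2) :- penguin(obj3).]; r11 [valid(obj3) :- flagged(obj3).]; r12 [approved(obj3) :- ready(item2), signed(obj3), has_feathers(obj3).]. ⇒ new: bird(item2), locked(obj3), hot(obj3), swims(obj3), green(item2), valid(obj3), approved(obj3).
[2] r4 [active(item2) :- bird(item2), valid(obj3).]; r7 [mammal(item2) :- approved(obj3), closed(item2).]. ⇒ new: active(item2), mammal(item2).
[3] r3 [blue(item2) :- active(item2), mammal(item2).]. ⇒ new: blue(item2).
[4] r8 [locked(item2) :- blue(item2).]. ⇒ new: locked(item2).
locked(item2) first appears in round 4.

4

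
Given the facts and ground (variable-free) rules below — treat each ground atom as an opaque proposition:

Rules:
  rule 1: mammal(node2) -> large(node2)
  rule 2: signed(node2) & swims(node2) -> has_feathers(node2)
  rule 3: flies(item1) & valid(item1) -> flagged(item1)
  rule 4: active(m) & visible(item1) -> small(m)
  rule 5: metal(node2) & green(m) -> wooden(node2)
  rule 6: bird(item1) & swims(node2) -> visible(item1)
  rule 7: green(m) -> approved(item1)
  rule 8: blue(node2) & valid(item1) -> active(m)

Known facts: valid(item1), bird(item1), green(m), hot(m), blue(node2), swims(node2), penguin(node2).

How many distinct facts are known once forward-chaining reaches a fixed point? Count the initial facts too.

Round 1: rule 6 [bird(item1) & swims(node2) -> visible(item1)]; rule 7 [green(m) -> approved(item1)]; rule 8 [blue(node2) & valid(item1) -> active(m)]. Adds visible(item1), approved(item1), active(m).
Round 2: rule 4 [active(m) & visible(item1) -> small(m)]. Adds small(m).
Closure: {active(m), approved(item1), bird(item1), blue(node2), green(m), hot(m), penguin(node2), small(m), swims(node2), valid(item1), visible(item1)} — 11 facts.

11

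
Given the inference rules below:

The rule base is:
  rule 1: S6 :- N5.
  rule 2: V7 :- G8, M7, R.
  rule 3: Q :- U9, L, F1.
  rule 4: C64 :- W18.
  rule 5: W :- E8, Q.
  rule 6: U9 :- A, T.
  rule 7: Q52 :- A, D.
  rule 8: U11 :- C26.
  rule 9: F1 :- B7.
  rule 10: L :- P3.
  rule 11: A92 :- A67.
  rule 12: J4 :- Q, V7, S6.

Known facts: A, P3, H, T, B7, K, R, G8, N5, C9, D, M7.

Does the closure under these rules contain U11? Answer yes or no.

no

[1] rule 1 [S6 :- N5.]; rule 2 [V7 :- G8, M7, R.]; rule 6 [U9 :- A, T.]; rule 7 [Q52 :- A, D.]; rule 9 [F1 :- B7.]; rule 10 [L :- P3.]. ⇒ new: S6, V7, U9, Q52, F1, L.
[2] rule 3 [Q :- U9, L, F1.]. ⇒ new: Q.
[3] rule 12 [J4 :- Q, V7, S6.]. ⇒ new: J4.
Fixed point reached. U11 is concluded only by rule 8; rule 8 needs C26 (never derived).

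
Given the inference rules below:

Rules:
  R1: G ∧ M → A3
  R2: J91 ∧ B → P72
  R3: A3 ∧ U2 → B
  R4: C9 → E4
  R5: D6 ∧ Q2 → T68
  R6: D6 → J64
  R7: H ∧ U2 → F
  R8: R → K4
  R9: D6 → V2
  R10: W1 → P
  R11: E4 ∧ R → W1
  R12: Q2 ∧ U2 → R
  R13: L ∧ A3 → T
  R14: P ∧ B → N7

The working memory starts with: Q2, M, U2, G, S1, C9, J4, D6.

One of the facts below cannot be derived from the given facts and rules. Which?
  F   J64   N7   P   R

Round 1 fires R1, R4, R5, R6, R9, R12, giving A3, E4, T68, J64, V2, R.
Round 2 fires R3, R8, R11, giving B, K4, W1.
Round 3 fires R10, giving P.
Round 4 fires R14, giving N7.
Derived: N7 (round 4), P (round 3), R (round 1), J64 (round 1). F never appears in any round.

F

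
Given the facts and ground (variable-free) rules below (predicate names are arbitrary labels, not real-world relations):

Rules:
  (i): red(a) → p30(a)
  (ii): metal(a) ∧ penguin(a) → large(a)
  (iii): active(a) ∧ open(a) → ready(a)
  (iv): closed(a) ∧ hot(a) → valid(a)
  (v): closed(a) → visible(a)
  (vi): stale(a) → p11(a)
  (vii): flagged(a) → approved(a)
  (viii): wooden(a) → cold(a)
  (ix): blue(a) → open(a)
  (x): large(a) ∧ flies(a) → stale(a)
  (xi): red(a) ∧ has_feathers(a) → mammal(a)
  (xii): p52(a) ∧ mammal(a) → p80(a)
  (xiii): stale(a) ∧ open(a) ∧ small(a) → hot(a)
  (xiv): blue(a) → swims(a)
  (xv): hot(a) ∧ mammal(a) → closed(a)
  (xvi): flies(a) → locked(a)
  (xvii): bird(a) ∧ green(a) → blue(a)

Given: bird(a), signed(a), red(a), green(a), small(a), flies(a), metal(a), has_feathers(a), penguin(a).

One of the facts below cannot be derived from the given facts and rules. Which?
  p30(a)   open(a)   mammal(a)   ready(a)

Round 1: (i) [red(a) → p30(a)]; (ii) [metal(a) ∧ penguin(a) → large(a)]; (xi) [red(a) ∧ has_feathers(a) → mammal(a)]; (xvi) [flies(a) → locked(a)]; (xvii) [bird(a) ∧ green(a) → blue(a)]. Adds p30(a), large(a), mammal(a), locked(a), blue(a).
Round 2: (ix) [blue(a) → open(a)]; (x) [large(a) ∧ flies(a) → stale(a)]; (xiv) [blue(a) → swims(a)]. Adds open(a), stale(a), swims(a).
Round 3: (vi) [stale(a) → p11(a)]; (xiii) [stale(a) ∧ open(a) ∧ small(a) → hot(a)]. Adds p11(a), hot(a).
Round 4: (xv) [hot(a) ∧ mammal(a) → closed(a)]. Adds closed(a).
Round 5: (iv) [closed(a) ∧ hot(a) → valid(a)]; (v) [closed(a) → visible(a)]. Adds valid(a), visible(a).
Derived: mammal(a) (round 1), open(a) (round 2), p30(a) (round 1). ready(a) never appears in any round.

ready(a)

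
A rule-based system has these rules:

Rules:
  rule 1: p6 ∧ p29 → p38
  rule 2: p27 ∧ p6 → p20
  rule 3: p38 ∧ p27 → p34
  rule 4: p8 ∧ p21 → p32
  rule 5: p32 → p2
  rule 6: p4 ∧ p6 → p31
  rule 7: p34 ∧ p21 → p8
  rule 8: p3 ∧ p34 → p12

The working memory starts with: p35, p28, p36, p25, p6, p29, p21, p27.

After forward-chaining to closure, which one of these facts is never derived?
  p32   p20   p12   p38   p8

p12

Round 1: rule 1 [p6 ∧ p29 → p38]; rule 2 [p27 ∧ p6 → p20]. New: p38, p20.
Round 2: rule 3 [p38 ∧ p27 → p34]. New: p34.
Round 3: rule 7 [p34 ∧ p21 → p8]. New: p8.
Round 4: rule 4 [p8 ∧ p21 → p32]. New: p32.
Round 5: rule 5 [p32 → p2]. New: p2.
Derived: p32 (round 4), p8 (round 3), p20 (round 1), p38 (round 1). p12 never appears in any round.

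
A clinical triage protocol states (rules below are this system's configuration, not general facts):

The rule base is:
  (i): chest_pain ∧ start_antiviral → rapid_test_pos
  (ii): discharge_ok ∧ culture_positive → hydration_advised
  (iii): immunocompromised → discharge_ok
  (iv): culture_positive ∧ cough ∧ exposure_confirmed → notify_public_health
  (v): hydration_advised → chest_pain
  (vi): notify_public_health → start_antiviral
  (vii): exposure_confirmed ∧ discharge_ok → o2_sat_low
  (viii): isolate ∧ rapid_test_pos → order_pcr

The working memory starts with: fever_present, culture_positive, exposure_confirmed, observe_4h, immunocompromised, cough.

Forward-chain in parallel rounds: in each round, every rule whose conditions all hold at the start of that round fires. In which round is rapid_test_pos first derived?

Round 1 — (iii), (iv), derive discharge_ok, notify_public_health.
Round 2 — (ii), (vi), (vii), derive hydration_advised, start_antiviral, o2_sat_low.
Round 3 — (v), derive chest_pain.
Round 4 — (i), derive rapid_test_pos.
rapid_test_pos first appears in round 4.

4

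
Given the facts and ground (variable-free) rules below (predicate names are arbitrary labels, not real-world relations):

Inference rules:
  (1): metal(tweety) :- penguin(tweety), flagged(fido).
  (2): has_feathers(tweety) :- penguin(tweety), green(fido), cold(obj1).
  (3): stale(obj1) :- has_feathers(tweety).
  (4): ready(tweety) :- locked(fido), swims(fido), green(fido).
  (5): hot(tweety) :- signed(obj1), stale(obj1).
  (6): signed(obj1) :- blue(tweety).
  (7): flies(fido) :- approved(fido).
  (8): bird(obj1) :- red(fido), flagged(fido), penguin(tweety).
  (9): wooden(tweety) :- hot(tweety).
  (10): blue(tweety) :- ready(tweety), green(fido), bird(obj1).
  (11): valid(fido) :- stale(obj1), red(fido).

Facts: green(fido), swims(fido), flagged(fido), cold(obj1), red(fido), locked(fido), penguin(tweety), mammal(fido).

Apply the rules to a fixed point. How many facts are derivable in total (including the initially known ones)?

18

Round 1 — (1), (2), (4), (8), derive metal(tweety), has_feathers(tweety), ready(tweety), bird(obj1).
Round 2 — (3), (10), derive stale(obj1), blue(tweety).
Round 3 — (6), (11), derive signed(obj1), valid(fido).
Round 4 — (5), derive hot(tweety).
Round 5 — (9), derive wooden(tweety).
Closure: {bird(obj1), blue(tweety), cold(obj1), flagged(fido), green(fido), has_feathers(tweety), hot(tweety), locked(fido), mammal(fido), metal(tweety), penguin(tweety), ready(tweety), red(fido), signed(obj1), stale(obj1), swims(fido), valid(fido), wooden(tweety)} — 18 facts.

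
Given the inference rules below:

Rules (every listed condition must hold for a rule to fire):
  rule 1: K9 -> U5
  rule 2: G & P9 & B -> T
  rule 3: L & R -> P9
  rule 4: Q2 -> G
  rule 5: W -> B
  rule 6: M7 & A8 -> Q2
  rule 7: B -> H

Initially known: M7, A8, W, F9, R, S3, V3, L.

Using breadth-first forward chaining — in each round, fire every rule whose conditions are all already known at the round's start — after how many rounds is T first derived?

Round 1: rule 3 [L & R -> P9]; rule 5 [W -> B]; rule 6 [M7 & A8 -> Q2]. Adds P9, B, Q2.
Round 2: rule 4 [Q2 -> G]; rule 7 [B -> H]. Adds G, H.
Round 3: rule 2 [G & P9 & B -> T]. Adds T.
T first appears in round 3.

3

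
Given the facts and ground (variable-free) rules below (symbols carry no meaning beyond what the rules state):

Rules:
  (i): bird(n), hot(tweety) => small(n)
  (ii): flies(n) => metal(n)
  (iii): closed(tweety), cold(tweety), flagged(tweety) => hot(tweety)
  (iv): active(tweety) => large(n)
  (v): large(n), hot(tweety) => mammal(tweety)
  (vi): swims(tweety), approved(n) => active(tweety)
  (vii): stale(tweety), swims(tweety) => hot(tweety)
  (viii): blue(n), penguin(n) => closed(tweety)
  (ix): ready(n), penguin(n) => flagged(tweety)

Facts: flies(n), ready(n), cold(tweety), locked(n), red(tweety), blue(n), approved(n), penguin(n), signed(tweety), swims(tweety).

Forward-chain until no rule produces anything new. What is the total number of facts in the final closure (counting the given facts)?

17

[1] (ii) [flies(n) => metal(n)]; (vi) [swims(tweety), approved(n) => active(tweety)]; (viii) [blue(n), penguin(n) => closed(tweety)]; (ix) [ready(n), penguin(n) => flagged(tweety)]. ⇒ new: metal(n), active(tweety), closed(tweety), flagged(tweety).
[2] (iii) [closed(tweety), cold(tweety), flagged(tweety) => hot(tweety)]; (iv) [active(tweety) => large(n)]. ⇒ new: hot(tweety), large(n).
[3] (v) [large(n), hot(tweety) => mammal(tweety)]. ⇒ new: mammal(tweety).
Closure: {active(tweety), approved(n), blue(n), closed(tweety), cold(tweety), flagged(tweety), flies(n), hot(tweety), large(n), locked(n), mammal(tweety), metal(n), penguin(n), ready(n), red(tweety), signed(tweety), swims(tweety)} — 17 facts.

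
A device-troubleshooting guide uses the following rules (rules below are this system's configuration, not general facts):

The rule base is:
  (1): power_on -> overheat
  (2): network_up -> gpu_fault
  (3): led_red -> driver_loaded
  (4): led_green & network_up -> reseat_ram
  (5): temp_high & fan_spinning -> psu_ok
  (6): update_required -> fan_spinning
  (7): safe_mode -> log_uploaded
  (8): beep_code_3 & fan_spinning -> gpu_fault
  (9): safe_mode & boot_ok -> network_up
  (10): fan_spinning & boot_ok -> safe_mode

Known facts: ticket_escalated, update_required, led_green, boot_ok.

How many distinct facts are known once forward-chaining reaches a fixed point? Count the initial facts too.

10

Round 1 fires (6), giving fan_spinning.
Round 2 fires (10), giving safe_mode.
Round 3 fires (7), (9), giving log_uploaded, network_up.
Round 4 fires (2), (4), giving gpu_fault, reseat_ram.
Closure: {boot_ok, fan_spinning, gpu_fault, led_green, log_uploaded, network_up, reseat_ram, safe_mode, ticket_escalated, update_required} — 10 facts.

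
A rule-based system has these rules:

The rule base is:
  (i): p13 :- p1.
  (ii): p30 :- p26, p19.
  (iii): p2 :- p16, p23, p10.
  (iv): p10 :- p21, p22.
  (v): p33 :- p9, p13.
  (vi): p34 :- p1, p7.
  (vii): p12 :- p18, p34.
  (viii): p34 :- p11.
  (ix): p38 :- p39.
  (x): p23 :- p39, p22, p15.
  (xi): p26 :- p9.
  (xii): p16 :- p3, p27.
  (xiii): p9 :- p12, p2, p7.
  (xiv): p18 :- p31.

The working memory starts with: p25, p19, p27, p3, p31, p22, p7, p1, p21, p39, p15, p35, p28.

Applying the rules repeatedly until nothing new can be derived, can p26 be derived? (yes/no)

Round 1: (i) [p13 :- p1.]; (iv) [p10 :- p21, p22.]; (vi) [p34 :- p1, p7.]; (ix) [p38 :- p39.]; (x) [p23 :- p39, p22, p15.]; (xii) [p16 :- p3, p27.]; (xiv) [p18 :- p31.]. New: p13, p10, p34, p38, p23, p16, p18.
Round 2: (iii) [p2 :- p16, p23, p10.]; (vii) [p12 :- p18, p34.]. New: p2, p12.
Round 3: (xiii) [p9 :- p12, p2, p7.]. New: p9.
Round 4: (v) [p33 :- p9, p13.]; (xi) [p26 :- p9.]. New: p33, p26.
Round 5: (ii) [p30 :- p26, p19.]. New: p30.
p26 appears in round 4, so it is derivable.

yes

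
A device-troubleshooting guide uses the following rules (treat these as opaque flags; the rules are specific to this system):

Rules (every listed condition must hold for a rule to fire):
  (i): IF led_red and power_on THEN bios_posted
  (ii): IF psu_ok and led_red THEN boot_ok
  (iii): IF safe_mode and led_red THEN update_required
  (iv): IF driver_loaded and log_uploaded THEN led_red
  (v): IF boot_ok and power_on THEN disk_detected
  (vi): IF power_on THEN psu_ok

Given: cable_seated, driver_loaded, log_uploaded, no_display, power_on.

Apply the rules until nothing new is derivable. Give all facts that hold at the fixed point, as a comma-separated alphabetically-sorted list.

bios_posted, boot_ok, cable_seated, disk_detected, driver_loaded, led_red, log_uploaded, no_display, power_on, psu_ok

Round 1 — (iv), (vi), derive led_red, psu_ok.
Round 2 — (i), (ii), derive bios_posted, boot_ok.
Round 3 — (v), derive disk_detected.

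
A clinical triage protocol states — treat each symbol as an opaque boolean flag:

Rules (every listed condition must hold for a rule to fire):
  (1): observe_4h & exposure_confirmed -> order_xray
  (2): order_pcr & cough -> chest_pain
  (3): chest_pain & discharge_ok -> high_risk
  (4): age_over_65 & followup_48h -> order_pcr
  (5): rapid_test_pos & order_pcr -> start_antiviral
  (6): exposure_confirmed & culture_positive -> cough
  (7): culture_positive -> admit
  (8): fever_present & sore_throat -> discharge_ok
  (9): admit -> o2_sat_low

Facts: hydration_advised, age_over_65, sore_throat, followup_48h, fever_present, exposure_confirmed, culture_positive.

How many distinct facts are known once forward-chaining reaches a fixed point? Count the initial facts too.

[1] (4) [age_over_65 & followup_48h -> order_pcr]; (6) [exposure_confirmed & culture_positive -> cough]; (7) [culture_positive -> admit]; (8) [fever_present & sore_throat -> discharge_ok]. ⇒ new: order_pcr, cough, admit, discharge_ok.
[2] (2) [order_pcr & cough -> chest_pain]; (9) [admit -> o2_sat_low]. ⇒ new: chest_pain, o2_sat_low.
[3] (3) [chest_pain & discharge_ok -> high_risk]. ⇒ new: high_risk.
Closure: {admit, age_over_65, chest_pain, cough, culture_positive, discharge_ok, exposure_confirmed, fever_present, followup_48h, high_risk, hydration_advised, o2_sat_low, order_pcr, sore_throat} — 14 facts.

14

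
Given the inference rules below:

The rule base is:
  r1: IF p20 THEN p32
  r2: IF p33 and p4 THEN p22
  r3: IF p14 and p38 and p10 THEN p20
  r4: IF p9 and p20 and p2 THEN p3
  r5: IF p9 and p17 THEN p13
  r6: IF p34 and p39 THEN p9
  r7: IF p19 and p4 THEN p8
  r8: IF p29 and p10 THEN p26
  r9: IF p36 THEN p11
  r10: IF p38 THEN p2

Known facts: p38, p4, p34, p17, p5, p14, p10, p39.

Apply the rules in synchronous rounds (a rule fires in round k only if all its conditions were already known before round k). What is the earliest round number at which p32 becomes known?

2

Round 1: r3 [IF p14 and p38 and p10 THEN p20]; r6 [IF p34 and p39 THEN p9]; r10 [IF p38 THEN p2]. New: p20, p9, p2.
Round 2: r1 [IF p20 THEN p32]; r4 [IF p9 and p20 and p2 THEN p3]; r5 [IF p9 and p17 THEN p13]. New: p32, p3, p13.
p32 first appears in round 2.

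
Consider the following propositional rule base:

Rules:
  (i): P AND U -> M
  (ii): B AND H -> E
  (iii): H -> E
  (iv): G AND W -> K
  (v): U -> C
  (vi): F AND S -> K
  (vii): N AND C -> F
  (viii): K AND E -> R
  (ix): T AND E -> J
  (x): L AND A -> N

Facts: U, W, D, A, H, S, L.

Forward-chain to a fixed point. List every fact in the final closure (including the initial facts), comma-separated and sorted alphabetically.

Round 1: (iii) [H -> E]; (v) [U -> C]; (x) [L AND A -> N]. New: E, C, N.
Round 2: (vii) [N AND C -> F]. New: F.
Round 3: (vi) [F AND S -> K]. New: K.
Round 4: (viii) [K AND E -> R]. New: R.

A, C, D, E, F, H, K, L, N, R, S, U, W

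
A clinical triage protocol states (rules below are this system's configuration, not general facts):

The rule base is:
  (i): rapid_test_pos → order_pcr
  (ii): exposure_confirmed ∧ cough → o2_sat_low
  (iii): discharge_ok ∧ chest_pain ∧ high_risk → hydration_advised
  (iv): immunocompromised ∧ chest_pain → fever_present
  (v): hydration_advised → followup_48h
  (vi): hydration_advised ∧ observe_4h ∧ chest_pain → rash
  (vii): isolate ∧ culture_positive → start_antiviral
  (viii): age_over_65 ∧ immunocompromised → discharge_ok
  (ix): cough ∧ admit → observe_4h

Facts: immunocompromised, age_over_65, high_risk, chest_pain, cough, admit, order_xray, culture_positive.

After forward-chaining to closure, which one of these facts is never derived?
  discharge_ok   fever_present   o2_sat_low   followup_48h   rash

o2_sat_low

Round 1 — (iv), (viii), (ix), derive fever_present, discharge_ok, observe_4h.
Round 2 — (iii), derive hydration_advised.
Round 3 — (v), (vi), derive followup_48h, rash.
Derived: discharge_ok (round 1), followup_48h (round 3), rash (round 3), fever_present (round 1). o2_sat_low never appears in any round.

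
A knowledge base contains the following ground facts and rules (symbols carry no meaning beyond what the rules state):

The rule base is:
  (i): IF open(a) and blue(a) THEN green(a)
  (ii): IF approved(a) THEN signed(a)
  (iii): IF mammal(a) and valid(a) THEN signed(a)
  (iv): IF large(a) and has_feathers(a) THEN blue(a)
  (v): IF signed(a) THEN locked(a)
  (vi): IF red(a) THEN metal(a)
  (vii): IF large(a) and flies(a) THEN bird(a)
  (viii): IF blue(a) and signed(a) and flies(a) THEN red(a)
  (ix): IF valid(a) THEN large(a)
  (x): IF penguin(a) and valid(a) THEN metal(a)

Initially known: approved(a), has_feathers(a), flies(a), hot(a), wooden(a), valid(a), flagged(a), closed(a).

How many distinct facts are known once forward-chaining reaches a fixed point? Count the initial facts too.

Round 1: (ii) [IF approved(a) THEN signed(a)]; (ix) [IF valid(a) THEN large(a)]. New: signed(a), large(a).
Round 2: (iv) [IF large(a) and has_feathers(a) THEN blue(a)]; (v) [IF signed(a) THEN locked(a)]; (vii) [IF large(a) and flies(a) THEN bird(a)]. New: blue(a), locked(a), bird(a).
Round 3: (viii) [IF blue(a) and signed(a) and flies(a) THEN red(a)]. New: red(a).
Round 4: (vi) [IF red(a) THEN metal(a)]. New: metal(a).
Closure: {approved(a), bird(a), blue(a), closed(a), flagged(a), flies(a), has_feathers(a), hot(a), large(a), locked(a), metal(a), red(a), signed(a), valid(a), wooden(a)} — 15 facts.

15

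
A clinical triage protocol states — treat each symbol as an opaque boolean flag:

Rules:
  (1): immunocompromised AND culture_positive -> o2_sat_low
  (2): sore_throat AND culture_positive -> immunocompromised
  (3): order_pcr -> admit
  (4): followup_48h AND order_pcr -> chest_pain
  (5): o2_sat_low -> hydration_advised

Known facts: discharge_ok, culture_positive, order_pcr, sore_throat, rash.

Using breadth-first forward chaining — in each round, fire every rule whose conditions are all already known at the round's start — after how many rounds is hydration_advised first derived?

[1] (2) [sore_throat AND culture_positive -> immunocompromised]; (3) [order_pcr -> admit]. ⇒ new: immunocompromised, admit.
[2] (1) [immunocompromised AND culture_positive -> o2_sat_low]. ⇒ new: o2_sat_low.
[3] (5) [o2_sat_low -> hydration_advised]. ⇒ new: hydration_advised.
hydration_advised first appears in round 3.

3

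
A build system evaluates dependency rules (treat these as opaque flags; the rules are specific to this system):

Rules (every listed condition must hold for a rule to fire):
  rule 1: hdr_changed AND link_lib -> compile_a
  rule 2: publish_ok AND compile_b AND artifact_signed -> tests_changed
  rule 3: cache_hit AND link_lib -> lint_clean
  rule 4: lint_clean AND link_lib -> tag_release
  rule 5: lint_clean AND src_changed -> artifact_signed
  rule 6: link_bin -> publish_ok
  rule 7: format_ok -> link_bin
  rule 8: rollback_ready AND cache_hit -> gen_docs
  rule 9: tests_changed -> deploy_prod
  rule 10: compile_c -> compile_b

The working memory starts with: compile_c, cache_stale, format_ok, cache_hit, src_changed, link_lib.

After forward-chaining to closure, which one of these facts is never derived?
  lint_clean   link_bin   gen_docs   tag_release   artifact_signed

gen_docs

Round 1 — rule 3, rule 7, rule 10, derive lint_clean, link_bin, compile_b.
Round 2 — rule 4, rule 5, rule 6, derive tag_release, artifact_signed, publish_ok.
Round 3 — rule 2, derive tests_changed.
Round 4 — rule 9, derive deploy_prod.
Derived: lint_clean (round 1), tag_release (round 2), artifact_signed (round 2), link_bin (round 1). gen_docs never appears in any round.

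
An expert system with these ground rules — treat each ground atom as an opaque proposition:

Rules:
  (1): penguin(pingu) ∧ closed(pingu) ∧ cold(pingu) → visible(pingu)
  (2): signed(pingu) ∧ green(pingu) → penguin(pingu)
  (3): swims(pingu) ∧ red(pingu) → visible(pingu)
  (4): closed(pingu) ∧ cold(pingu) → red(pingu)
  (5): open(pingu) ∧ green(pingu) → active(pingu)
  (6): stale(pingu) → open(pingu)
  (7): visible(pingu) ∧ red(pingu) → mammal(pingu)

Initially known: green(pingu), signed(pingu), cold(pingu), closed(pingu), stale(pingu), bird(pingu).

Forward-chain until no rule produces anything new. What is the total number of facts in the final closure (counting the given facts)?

12

[1] (2) [signed(pingu) ∧ green(pingu) → penguin(pingu)]; (4) [closed(pingu) ∧ cold(pingu) → red(pingu)]; (6) [stale(pingu) → open(pingu)]. ⇒ new: penguin(pingu), red(pingu), open(pingu).
[2] (1) [penguin(pingu) ∧ closed(pingu) ∧ cold(pingu) → visible(pingu)]; (5) [open(pingu) ∧ green(pingu) → active(pingu)]. ⇒ new: visible(pingu), active(pingu).
[3] (7) [visible(pingu) ∧ red(pingu) → mammal(pingu)]. ⇒ new: mammal(pingu).
Closure: {active(pingu), bird(pingu), closed(pingu), cold(pingu), green(pingu), mammal(pingu), open(pingu), penguin(pingu), red(pingu), signed(pingu), stale(pingu), visible(pingu)} — 12 facts.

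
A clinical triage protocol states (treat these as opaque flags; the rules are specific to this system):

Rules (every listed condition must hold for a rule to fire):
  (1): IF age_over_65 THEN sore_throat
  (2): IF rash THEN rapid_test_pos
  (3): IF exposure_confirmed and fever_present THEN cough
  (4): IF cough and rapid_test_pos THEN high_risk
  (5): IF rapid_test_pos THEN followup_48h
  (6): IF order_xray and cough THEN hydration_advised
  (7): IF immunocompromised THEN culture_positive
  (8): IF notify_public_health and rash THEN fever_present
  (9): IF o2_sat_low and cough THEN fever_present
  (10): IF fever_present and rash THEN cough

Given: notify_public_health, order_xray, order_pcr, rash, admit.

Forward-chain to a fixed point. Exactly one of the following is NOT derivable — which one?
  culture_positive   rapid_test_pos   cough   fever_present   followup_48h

Round 1 — (2), (8), derive rapid_test_pos, fever_present.
Round 2 — (5), (10), derive followup_48h, cough.
Round 3 — (4), (6), derive high_risk, hydration_advised.
Derived: cough (round 2), followup_48h (round 2), rapid_test_pos (round 1), fever_present (round 1). culture_positive never appears in any round.

culture_positive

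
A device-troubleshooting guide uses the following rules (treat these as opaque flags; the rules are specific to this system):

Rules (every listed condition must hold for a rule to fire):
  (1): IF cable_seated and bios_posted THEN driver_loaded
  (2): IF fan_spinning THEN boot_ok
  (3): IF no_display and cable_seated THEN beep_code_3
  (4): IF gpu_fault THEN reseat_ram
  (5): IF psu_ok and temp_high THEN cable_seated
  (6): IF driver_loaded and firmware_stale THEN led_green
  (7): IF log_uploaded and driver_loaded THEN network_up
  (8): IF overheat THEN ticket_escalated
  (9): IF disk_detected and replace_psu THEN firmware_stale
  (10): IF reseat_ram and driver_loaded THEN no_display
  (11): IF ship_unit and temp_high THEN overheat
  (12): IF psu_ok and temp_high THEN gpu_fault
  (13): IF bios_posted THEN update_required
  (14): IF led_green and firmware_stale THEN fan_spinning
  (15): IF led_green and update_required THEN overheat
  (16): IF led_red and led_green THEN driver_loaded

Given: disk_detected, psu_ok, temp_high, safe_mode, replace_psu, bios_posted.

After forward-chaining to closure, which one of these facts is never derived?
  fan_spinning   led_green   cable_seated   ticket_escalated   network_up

network_up

Round 1: (5) [IF psu_ok and temp_high THEN cable_seated]; (9) [IF disk_detected and replace_psu THEN firmware_stale]; (12) [IF psu_ok and temp_high THEN gpu_fault]; (13) [IF bios_posted THEN update_required]. Adds cable_seated, firmware_stale, gpu_fault, update_required.
Round 2: (1) [IF cable_seated and bios_posted THEN driver_loaded]; (4) [IF gpu_fault THEN reseat_ram]. Adds driver_loaded, reseat_ram.
Round 3: (6) [IF driver_loaded and firmware_stale THEN led_green]; (10) [IF reseat_ram and driver_loaded THEN no_display]. Adds led_green, no_display.
Round 4: (3) [IF no_display and cable_seated THEN beep_code_3]; (14) [IF led_green and firmware_stale THEN fan_spinning]; (15) [IF led_green and update_required THEN overheat]. Adds beep_code_3, fan_spinning, overheat.
Round 5: (2) [IF fan_spinning THEN boot_ok]; (8) [IF overheat THEN ticket_escalated]. Adds boot_ok, ticket_escalated.
Derived: cable_seated (round 1), fan_spinning (round 4), led_green (round 3), ticket_escalated (round 5). network_up never appears in any round.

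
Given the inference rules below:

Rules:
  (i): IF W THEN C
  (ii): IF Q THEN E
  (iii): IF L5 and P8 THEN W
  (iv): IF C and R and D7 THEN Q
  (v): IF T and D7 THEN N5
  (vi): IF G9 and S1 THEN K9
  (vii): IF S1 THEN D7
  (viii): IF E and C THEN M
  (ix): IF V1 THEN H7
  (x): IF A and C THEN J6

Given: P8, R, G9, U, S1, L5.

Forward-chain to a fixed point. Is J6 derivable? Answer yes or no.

Round 1 — (iii), (vi), (vii), derive W, K9, D7.
Round 2 — (i), derive C.
Round 3 — (iv), derive Q.
Round 4 — (ii), derive E.
Round 5 — (viii), derive M.
Fixed point reached. J6 is concluded only by (x); (x) needs A (never derived).

no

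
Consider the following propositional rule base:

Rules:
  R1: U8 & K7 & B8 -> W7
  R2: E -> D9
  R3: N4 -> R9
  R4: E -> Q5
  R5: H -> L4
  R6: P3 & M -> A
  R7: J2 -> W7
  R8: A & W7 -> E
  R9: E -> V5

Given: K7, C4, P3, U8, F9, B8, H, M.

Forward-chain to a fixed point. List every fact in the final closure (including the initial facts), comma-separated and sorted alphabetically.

Round 1: R1 [U8 & K7 & B8 -> W7]; R5 [H -> L4]; R6 [P3 & M -> A]. New: W7, L4, A.
Round 2: R8 [A & W7 -> E]. New: E.
Round 3: R2 [E -> D9]; R4 [E -> Q5]; R9 [E -> V5]. New: D9, Q5, V5.

A, B8, C4, D9, E, F9, H, K7, L4, M, P3, Q5, U8, V5, W7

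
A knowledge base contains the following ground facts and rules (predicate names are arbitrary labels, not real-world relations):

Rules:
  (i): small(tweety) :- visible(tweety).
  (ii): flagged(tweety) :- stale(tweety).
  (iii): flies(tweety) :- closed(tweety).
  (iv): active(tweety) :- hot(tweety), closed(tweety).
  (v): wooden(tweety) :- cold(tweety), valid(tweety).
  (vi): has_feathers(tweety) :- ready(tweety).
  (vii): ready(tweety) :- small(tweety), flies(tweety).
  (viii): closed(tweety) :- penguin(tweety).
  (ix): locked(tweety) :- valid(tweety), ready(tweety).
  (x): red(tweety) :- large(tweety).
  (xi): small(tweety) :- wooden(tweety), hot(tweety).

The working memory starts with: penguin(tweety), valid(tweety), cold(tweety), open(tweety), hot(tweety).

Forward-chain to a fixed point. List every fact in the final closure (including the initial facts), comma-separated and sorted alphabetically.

[1] (v) [wooden(tweety) :- cold(tweety), valid(tweety).]; (viii) [closed(tweety) :- penguin(tweety).]. ⇒ new: wooden(tweety), closed(tweety).
[2] (iii) [flies(tweety) :- closed(tweety).]; (iv) [active(tweety) :- hot(tweety), closed(tweety).]; (xi) [small(tweety) :- wooden(tweety), hot(tweety).]. ⇒ new: flies(tweety), active(tweety), small(tweety).
[3] (vii) [ready(tweety) :- small(tweety), flies(tweety).]. ⇒ new: ready(tweety).
[4] (vi) [has_feathers(tweety) :- ready(tweety).]; (ix) [locked(tweety) :- valid(tweety), ready(tweety).]. ⇒ new: has_feathers(tweety), locked(tweety).

active(tweety), closed(tweety), cold(tweety), flies(tweety), has_feathers(tweety), hot(tweety), locked(tweety), open(tweety), penguin(tweety), ready(tweety), small(tweety), valid(tweety), wooden(tweety)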